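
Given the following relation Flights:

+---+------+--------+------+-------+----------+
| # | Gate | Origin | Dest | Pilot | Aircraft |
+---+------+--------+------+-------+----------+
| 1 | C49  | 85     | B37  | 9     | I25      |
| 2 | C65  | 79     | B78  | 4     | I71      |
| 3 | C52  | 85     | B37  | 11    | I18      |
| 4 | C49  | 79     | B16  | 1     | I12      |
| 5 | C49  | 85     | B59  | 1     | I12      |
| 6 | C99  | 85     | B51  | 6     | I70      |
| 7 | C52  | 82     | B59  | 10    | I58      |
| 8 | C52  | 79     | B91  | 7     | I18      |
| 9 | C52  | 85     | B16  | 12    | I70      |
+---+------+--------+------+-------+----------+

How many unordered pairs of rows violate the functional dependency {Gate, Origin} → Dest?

2

(Gate=C49, Origin=85): violating pairs (1,5) — 1 pair.
(Gate=C52, Origin=85): violating pairs (3,9) — 1 pair.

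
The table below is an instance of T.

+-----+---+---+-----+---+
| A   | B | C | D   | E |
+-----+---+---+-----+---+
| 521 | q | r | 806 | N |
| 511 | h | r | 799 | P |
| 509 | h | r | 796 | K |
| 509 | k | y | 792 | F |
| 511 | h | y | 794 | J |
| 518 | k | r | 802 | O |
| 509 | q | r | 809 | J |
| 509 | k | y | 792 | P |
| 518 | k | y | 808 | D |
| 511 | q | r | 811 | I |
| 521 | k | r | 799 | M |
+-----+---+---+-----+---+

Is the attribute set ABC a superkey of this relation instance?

Two distinct rows share (A=509, B=k, C=y), so ABC does not determine every attribute — not a superkey.

No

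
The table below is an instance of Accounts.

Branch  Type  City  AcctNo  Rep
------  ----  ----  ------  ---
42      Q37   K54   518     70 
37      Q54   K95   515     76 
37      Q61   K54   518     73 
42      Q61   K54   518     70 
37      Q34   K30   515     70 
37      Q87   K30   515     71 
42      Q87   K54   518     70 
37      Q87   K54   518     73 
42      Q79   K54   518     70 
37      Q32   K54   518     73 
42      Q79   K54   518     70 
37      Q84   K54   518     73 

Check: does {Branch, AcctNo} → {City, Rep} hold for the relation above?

No

(Branch=42, AcctNo=518): 5 rows → {City,Rep} = (K54, 70), (K54, 70), (K54, 70), (K54, 70), (K54, 70) ✓
(Branch=37, AcctNo=515): 3 rows → {City,Rep} takes values {(K95, 76), (K30, 70), (K30, 71)} — violation
(Branch=37, AcctNo=518): 4 rows → {City,Rep} = (K54, 73), (K54, 73), (K54, 73), (K54, 73) ✓
Two rows agree on {Branch, AcctNo} but differ on {City, Rep}, so {Branch, AcctNo} → {City, Rep} does not hold.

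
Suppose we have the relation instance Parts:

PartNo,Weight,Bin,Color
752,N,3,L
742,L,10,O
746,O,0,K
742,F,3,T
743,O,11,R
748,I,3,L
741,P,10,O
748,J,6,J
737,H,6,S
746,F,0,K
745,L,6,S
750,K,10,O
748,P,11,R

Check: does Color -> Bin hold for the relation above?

Yes

Color=L: 2 rows → Bin = 3, 3 ✓
Color=O: 3 rows → Bin = 10, 10, 10 ✓
Color=K: 2 rows → Bin = 0, 0 ✓
Color=T: 1 row → Bin = 3 ✓
Color=R: 2 rows → Bin = 11, 11 ✓
Color=J: 1 row → Bin = 6 ✓
Color=S: 2 rows → Bin = 6, 6 ✓
Every Color value is associated with a single Bin value, so Color -> Bin holds.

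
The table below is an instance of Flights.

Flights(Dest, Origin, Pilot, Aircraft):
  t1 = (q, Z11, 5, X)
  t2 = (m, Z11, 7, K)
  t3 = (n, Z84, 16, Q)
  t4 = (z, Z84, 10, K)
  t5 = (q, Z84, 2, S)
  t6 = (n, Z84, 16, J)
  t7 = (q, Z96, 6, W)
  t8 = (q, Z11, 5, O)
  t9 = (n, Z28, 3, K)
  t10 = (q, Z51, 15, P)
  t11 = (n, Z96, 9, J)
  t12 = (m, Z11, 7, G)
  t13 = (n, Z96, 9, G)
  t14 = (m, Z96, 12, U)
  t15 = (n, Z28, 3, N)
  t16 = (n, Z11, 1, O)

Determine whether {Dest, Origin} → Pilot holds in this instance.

Yes

(Dest=q, Origin=Z11): rows 1, 8 → Pilot = 5, 5 ✓
(Dest=m, Origin=Z11): rows 2, 12 → Pilot = 7, 7 ✓
(Dest=n, Origin=Z84): rows 3, 6 → Pilot = 16, 16 ✓
(Dest=z, Origin=Z84): row 4 → Pilot = 10 ✓
(Dest=q, Origin=Z84): row 5 → Pilot = 2 ✓
(Dest=q, Origin=Z96): row 7 → Pilot = 6 ✓
(Dest=n, Origin=Z28): rows 9, 15 → Pilot = 3, 3 ✓
(Dest=q, Origin=Z51): row 10 → Pilot = 15 ✓
(Dest=n, Origin=Z96): rows 11, 13 → Pilot = 9, 9 ✓
(Dest=m, Origin=Z96): row 14 → Pilot = 12 ✓
(Dest=n, Origin=Z11): row 16 → Pilot = 1 ✓
Every {Dest, Origin} value is associated with a single Pilot value, so {Dest, Origin} → Pilot holds.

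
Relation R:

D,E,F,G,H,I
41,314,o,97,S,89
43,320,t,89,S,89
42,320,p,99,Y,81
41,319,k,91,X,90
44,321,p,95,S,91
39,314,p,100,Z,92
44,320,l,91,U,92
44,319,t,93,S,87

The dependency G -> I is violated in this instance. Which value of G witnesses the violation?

91

G=97: 1 row → I = 89 ✓
G=89: 1 row → I = 89 ✓
G=99: 1 row → I = 81 ✓
G=91: 2 rows → I takes values {90, 92} — violation
G=95: 1 row → I = 91 ✓
G=100: 1 row → I = 92 ✓
G=93: 1 row → I = 87 ✓
The only G value with inconsistent I is G=91.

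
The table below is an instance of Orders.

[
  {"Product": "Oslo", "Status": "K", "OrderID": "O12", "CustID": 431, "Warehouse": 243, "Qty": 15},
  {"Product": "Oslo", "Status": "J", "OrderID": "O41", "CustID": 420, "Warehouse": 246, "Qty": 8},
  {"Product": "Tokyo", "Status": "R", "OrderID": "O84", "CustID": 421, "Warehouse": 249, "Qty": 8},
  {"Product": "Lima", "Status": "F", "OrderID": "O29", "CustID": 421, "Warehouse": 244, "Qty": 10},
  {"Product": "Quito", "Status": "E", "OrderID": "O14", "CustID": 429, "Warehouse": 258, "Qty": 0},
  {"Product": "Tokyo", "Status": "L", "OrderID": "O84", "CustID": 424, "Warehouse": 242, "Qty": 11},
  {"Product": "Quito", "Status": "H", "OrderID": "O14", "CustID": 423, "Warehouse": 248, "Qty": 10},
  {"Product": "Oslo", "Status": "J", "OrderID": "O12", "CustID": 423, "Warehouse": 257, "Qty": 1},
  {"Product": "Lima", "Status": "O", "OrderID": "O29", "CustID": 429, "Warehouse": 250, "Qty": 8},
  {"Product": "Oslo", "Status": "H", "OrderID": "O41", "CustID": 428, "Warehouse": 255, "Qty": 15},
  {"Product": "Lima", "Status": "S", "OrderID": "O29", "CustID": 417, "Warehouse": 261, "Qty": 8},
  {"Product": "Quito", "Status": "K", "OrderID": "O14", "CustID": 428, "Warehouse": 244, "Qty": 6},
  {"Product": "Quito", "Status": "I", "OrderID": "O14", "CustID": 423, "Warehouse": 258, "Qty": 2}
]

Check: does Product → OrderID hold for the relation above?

No

Product=Oslo: 4 rows → OrderID takes values {O12, O41} — violation
Product=Tokyo: 2 rows → OrderID = O84, O84 ✓
Product=Lima: 3 rows → OrderID = O29, O29, O29 ✓
Product=Quito: 4 rows → OrderID = O14, O14, O14, O14 ✓
Two rows agree on Product but differ on OrderID, so Product → OrderID does not hold.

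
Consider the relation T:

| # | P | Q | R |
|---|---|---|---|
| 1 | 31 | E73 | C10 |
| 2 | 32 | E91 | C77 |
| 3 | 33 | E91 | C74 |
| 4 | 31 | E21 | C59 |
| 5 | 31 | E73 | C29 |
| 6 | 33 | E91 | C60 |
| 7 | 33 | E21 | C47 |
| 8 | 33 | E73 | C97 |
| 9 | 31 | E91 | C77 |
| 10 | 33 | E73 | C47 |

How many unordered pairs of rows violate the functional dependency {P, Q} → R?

3

(P=31, Q=E73): violating pairs (1,5) — 1 pair.
(P=33, Q=E91): violating pairs (3,6) — 1 pair.
(P=33, Q=E73): violating pairs (8,10) — 1 pair.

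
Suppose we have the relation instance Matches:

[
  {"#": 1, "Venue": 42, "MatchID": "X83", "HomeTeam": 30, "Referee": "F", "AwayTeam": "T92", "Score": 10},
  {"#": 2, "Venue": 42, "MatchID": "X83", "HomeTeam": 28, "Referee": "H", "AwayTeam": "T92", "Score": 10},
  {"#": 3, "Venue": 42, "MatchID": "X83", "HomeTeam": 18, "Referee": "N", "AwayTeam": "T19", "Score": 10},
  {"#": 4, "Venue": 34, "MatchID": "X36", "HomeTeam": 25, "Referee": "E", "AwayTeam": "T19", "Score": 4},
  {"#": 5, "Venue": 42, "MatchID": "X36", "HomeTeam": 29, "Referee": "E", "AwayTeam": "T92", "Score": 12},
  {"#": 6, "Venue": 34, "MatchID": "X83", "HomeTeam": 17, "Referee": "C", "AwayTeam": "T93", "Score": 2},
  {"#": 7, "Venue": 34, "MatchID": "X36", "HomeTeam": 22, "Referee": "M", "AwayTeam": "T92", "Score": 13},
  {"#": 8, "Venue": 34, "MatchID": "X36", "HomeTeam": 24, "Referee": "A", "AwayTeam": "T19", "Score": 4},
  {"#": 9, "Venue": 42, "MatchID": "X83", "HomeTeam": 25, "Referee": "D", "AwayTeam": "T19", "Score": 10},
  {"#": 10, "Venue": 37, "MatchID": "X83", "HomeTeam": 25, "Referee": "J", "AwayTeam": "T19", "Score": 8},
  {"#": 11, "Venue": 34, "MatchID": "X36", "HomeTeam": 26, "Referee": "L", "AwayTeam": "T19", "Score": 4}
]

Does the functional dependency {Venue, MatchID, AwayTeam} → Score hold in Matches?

(Venue=42, MatchID=X83, AwayTeam=T92): rows 1, 2 → Score = 10, 10 ✓
(Venue=42, MatchID=X83, AwayTeam=T19): rows 3, 9 → Score = 10, 10 ✓
(Venue=34, MatchID=X36, AwayTeam=T19): rows 4, 8, 11 → Score = 4, 4, 4 ✓
(Venue=42, MatchID=X36, AwayTeam=T92): row 5 → Score = 12 ✓
(Venue=34, MatchID=X83, AwayTeam=T93): row 6 → Score = 2 ✓
(Venue=34, MatchID=X36, AwayTeam=T92): row 7 → Score = 13 ✓
(Venue=37, MatchID=X83, AwayTeam=T19): row 10 → Score = 8 ✓
Every {Venue, MatchID, AwayTeam} value is associated with a single Score value, so {Venue, MatchID, AwayTeam} → Score holds.

Yes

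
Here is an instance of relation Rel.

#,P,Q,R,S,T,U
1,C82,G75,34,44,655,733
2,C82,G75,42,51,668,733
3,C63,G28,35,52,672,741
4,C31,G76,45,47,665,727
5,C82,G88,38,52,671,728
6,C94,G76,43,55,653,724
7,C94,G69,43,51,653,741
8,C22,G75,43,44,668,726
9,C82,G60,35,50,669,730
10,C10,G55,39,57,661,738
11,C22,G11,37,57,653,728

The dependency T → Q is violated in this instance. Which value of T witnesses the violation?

653

T=655: row 1 → Q = G75 ✓
T=668: rows 2, 8 → Q = G75, G75 ✓
T=672: row 3 → Q = G28 ✓
T=665: row 4 → Q = G76 ✓
T=671: row 5 → Q = G88 ✓
T=653: rows 6, 7, 11 → Q takes values {G76, G69, G11} — violation
T=669: row 9 → Q = G60 ✓
T=661: row 10 → Q = G55 ✓
The only T value with inconsistent Q is T=653.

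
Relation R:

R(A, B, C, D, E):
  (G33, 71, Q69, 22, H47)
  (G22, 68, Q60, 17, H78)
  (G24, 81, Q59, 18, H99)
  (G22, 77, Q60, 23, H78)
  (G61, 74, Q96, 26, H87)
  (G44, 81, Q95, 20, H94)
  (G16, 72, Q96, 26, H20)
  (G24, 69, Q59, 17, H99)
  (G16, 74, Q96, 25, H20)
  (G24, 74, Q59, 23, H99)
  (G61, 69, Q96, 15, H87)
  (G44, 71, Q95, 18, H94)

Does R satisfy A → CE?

Yes

A=G33: 1 row → {C,E} = (Q69, H47) ✓
A=G22: 2 rows → {C,E} = (Q60, H78), (Q60, H78) ✓
A=G24: 3 rows → {C,E} = (Q59, H99), (Q59, H99), (Q59, H99) ✓
A=G61: 2 rows → {C,E} = (Q96, H87), (Q96, H87) ✓
A=G44: 2 rows → {C,E} = (Q95, H94), (Q95, H94) ✓
A=G16: 2 rows → {C,E} = (Q96, H20), (Q96, H20) ✓
Every A value is associated with a single CE value, so A → CE holds.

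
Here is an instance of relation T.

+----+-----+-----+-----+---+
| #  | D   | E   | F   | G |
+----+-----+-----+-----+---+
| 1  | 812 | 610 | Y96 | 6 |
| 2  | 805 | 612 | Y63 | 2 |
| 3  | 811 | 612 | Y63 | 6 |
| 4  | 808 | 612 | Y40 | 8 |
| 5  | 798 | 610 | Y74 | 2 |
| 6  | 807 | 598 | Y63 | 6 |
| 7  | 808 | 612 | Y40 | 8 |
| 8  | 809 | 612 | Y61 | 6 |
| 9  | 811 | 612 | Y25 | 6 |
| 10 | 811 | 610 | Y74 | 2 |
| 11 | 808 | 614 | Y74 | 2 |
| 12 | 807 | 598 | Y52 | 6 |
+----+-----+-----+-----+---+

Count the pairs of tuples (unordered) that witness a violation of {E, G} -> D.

3

(E=612, G=6): violating pairs (3,8), (8,9) — 2 pairs.
(E=612, G=8): all 2 rows agree on D — 0 pairs.
(E=610, G=2): violating pairs (5,10) — 1 pair.
(E=598, G=6): all 2 rows agree on D — 0 pairs.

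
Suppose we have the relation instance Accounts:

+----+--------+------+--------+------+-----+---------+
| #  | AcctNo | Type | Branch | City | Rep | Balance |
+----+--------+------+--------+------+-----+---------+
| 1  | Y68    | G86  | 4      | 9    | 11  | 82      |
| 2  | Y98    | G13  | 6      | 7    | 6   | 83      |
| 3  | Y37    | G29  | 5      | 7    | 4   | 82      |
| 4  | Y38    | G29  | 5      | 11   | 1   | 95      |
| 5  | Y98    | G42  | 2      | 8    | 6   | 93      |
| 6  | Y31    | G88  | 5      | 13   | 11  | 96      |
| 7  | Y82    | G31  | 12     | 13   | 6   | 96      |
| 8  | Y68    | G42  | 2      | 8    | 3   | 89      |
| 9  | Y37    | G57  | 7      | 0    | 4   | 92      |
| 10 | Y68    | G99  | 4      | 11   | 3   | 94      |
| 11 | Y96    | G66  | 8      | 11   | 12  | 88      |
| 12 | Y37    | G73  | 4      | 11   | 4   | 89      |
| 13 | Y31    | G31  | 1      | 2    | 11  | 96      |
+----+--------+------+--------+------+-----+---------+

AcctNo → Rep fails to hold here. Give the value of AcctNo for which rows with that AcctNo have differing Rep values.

AcctNo=Y68: rows 1, 8, 10 → Rep takes values {11, 3} — violation
AcctNo=Y98: rows 2, 5 → Rep = 6, 6 ✓
AcctNo=Y37: rows 3, 9, 12 → Rep = 4, 4, 4 ✓
AcctNo=Y38: row 4 → Rep = 1 ✓
AcctNo=Y31: rows 6, 13 → Rep = 11, 11 ✓
AcctNo=Y82: row 7 → Rep = 6 ✓
AcctNo=Y96: row 11 → Rep = 12 ✓
The only AcctNo value with inconsistent Rep is AcctNo=Y68.

Y68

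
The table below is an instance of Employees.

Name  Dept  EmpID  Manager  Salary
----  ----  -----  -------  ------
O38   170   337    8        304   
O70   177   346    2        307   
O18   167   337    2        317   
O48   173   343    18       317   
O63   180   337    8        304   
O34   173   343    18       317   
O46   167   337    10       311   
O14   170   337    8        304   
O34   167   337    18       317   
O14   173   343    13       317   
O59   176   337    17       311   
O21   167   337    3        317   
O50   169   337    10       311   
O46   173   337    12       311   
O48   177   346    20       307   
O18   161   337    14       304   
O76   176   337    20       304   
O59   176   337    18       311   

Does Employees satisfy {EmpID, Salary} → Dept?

No

(EmpID=337, Salary=304): 5 rows → Dept takes values {170, 180, 161, 176} — violation
(EmpID=346, Salary=307): 2 rows → Dept = 177, 177 ✓
(EmpID=337, Salary=317): 3 rows → Dept = 167, 167, 167 ✓
(EmpID=343, Salary=317): 3 rows → Dept = 173, 173, 173 ✓
(EmpID=337, Salary=311): 5 rows → Dept takes values {167, 176, 169, 173} — violation
Two rows agree on {EmpID, Salary} but differ on Dept, so {EmpID, Salary} → Dept does not hold.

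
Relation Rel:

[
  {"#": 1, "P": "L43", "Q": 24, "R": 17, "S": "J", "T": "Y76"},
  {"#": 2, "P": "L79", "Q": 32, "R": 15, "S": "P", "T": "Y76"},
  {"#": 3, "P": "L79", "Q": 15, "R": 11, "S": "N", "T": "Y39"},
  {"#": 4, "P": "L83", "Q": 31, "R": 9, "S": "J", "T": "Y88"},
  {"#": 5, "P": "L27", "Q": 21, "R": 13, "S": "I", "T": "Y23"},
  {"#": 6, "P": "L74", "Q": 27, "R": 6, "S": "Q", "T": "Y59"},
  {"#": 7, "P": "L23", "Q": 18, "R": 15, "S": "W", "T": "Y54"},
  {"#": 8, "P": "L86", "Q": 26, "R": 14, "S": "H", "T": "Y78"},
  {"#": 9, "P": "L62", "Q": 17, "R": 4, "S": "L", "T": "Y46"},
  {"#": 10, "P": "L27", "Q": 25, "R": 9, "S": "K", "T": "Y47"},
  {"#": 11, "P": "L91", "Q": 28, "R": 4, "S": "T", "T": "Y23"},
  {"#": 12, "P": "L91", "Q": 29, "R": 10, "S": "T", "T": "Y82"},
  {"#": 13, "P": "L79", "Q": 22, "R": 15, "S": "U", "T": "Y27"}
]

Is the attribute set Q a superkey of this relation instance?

Yes

All 13 rows have distinct Q values, so Q → (all attributes) holds and Q is a superkey.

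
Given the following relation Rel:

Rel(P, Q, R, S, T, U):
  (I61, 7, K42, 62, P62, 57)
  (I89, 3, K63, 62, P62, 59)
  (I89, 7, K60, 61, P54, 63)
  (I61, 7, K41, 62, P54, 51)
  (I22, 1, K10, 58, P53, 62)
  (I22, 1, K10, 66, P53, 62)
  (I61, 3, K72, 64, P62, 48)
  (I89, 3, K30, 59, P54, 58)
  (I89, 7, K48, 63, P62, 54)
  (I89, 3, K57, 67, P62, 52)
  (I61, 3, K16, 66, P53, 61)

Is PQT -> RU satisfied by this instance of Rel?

(P=I61, Q=7, T=P62): 1 row → {R,U} = (K42, 57) ✓
(P=I89, Q=3, T=P62): 2 rows → {R,U} takes values {(K63, 59), (K57, 52)} — violation
(P=I89, Q=7, T=P54): 1 row → {R,U} = (K60, 63) ✓
(P=I61, Q=7, T=P54): 1 row → {R,U} = (K41, 51) ✓
(P=I22, Q=1, T=P53): 2 rows → {R,U} = (K10, 62), (K10, 62) ✓
(P=I61, Q=3, T=P62): 1 row → {R,U} = (K72, 48) ✓
(P=I89, Q=3, T=P54): 1 row → {R,U} = (K30, 58) ✓
(P=I89, Q=7, T=P62): 1 row → {R,U} = (K48, 54) ✓
(P=I61, Q=3, T=P53): 1 row → {R,U} = (K16, 61) ✓
Two rows agree on PQT but differ on RU, so PQT -> RU does not hold.

No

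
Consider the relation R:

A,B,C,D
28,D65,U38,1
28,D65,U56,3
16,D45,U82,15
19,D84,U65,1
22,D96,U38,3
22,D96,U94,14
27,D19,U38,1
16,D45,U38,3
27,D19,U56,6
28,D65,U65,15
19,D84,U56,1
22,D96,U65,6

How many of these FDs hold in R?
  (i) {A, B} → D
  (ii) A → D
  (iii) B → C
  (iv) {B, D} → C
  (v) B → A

(i) {A, B} → D: (A=28, B=D65): 3 rows → D takes values {1, 3, 15} — violation; (A=16, B=D45): 2 rows → D takes values {15, 3} — violation; (A=22, B=D96): 3 rows → D takes values {3, 14, 6} — violation; (A=27, B=D19): 2 rows → D takes values {1, 6} — violation — fails.
(ii) A → D: A=28: 3 rows → D takes values {1, 3, 15} — violation; A=16: 2 rows → D takes values {15, 3} — violation; A=22: 3 rows → D takes values {3, 14, 6} — violation; A=27: 2 rows → D takes values {1, 6} — violation — fails.
(iii) B → C: B=D65: 3 rows → C takes values {U38, U56, U65} — violation; B=D45: 2 rows → C takes values {U82, U38} — violation; B=D84: 2 rows → C takes values {U65, U56} — violation; B=D96: 3 rows → C takes values {U38, U94, U65} — violation; B=D19: 2 rows → C takes values {U38, U56} — violation — fails.
(iv) {B, D} → C: (B=D84, D=1): 2 rows → C takes values {U65, U56} — violation — fails.
(v) B → A: every LHS value maps to a single RHS value — holds.
1 of the 5 dependencies holds.

1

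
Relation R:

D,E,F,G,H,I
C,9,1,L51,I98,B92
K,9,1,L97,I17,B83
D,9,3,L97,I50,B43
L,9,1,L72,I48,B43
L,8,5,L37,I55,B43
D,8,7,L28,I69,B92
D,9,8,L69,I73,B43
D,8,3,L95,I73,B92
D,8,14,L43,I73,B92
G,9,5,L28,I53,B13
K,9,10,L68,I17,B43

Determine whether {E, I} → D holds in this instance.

(E=9, I=B92): 1 row → D = C ✓
(E=9, I=B83): 1 row → D = K ✓
(E=9, I=B43): 4 rows → D takes values {D, L, K} — violation
(E=8, I=B43): 1 row → D = L ✓
(E=8, I=B92): 3 rows → D = D, D, D ✓
(E=9, I=B13): 1 row → D = G ✓
Two rows agree on {E, I} but differ on D, so {E, I} → D does not hold.

No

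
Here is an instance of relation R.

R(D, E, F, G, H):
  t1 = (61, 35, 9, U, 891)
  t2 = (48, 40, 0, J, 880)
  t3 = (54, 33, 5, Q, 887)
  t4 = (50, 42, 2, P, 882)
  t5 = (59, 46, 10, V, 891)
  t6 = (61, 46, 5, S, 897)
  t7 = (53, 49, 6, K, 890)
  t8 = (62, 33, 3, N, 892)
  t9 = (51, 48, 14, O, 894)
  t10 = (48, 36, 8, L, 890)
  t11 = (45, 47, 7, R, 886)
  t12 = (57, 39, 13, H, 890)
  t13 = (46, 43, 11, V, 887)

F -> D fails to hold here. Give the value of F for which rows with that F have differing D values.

5

F=9: row 1 → D = 61 ✓
F=0: row 2 → D = 48 ✓
F=5: rows 3, 6 → D takes values {54, 61} — violation
F=2: row 4 → D = 50 ✓
F=10: row 5 → D = 59 ✓
F=6: row 7 → D = 53 ✓
F=3: row 8 → D = 62 ✓
F=14: row 9 → D = 51 ✓
F=8: row 10 → D = 48 ✓
F=7: row 11 → D = 45 ✓
F=13: row 12 → D = 57 ✓
F=11: row 13 → D = 46 ✓
The only F value with inconsistent D is F=5.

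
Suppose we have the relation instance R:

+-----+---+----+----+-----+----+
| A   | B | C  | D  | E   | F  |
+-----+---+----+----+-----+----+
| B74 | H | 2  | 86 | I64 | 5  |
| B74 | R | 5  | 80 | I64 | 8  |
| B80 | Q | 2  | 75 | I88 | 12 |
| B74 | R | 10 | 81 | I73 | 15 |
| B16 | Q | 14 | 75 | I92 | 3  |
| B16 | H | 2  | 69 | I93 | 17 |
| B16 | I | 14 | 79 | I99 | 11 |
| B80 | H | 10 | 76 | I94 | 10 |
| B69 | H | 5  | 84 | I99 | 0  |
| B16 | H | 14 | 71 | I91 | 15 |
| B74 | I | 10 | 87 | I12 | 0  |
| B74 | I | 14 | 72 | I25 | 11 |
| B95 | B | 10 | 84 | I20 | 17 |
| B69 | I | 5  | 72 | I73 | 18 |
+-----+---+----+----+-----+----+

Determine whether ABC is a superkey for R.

Yes

All 14 rows have distinct ABC values, so ABC → (all attributes) holds and ABC is a superkey.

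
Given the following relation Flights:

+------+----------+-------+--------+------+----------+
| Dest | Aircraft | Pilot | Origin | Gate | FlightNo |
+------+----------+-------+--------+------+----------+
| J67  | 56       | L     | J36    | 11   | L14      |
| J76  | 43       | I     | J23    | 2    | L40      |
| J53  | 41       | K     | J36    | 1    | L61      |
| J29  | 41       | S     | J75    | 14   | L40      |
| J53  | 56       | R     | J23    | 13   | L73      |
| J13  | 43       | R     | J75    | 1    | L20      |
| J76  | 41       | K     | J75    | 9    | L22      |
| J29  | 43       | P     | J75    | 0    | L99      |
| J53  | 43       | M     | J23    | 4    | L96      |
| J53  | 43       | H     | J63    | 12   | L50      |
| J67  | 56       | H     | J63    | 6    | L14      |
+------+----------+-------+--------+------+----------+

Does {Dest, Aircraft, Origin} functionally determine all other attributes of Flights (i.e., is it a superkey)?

Yes

All 11 rows have distinct {Dest, Aircraft, Origin} values, so {Dest, Aircraft, Origin} → (all attributes) holds and {Dest, Aircraft, Origin} is a superkey.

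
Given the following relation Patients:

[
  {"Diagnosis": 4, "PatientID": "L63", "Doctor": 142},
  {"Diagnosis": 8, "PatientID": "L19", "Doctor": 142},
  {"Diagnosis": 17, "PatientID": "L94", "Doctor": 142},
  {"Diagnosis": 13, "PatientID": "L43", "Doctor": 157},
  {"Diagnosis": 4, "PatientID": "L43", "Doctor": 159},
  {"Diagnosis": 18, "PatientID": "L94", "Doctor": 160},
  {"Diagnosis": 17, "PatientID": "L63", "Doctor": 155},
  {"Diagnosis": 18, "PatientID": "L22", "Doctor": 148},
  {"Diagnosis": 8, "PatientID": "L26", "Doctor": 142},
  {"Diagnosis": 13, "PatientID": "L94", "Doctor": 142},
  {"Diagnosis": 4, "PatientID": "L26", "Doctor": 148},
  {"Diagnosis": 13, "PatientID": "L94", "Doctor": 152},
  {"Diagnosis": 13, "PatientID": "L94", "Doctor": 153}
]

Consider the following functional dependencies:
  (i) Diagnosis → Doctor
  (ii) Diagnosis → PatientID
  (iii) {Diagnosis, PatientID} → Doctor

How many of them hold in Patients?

0

(i) Diagnosis → Doctor: Diagnosis=4: 3 rows → Doctor takes values {142, 159, 148} — violation; Diagnosis=17: 2 rows → Doctor takes values {142, 155} — violation; Diagnosis=13: 4 rows → Doctor takes values {157, 142, 152, 153} — violation; Diagnosis=18: 2 rows → Doctor takes values {160, 148} — violation — fails.
(ii) Diagnosis → PatientID: Diagnosis=4: 3 rows → PatientID takes values {L63, L43, L26} — violation; Diagnosis=8: 2 rows → PatientID takes values {L19, L26} — violation; Diagnosis=17: 2 rows → PatientID takes values {L94, L63} — violation; Diagnosis=13: 4 rows → PatientID takes values {L43, L94} — violation; Diagnosis=18: 2 rows → PatientID takes values {L94, L22} — violation — fails.
(iii) {Diagnosis, PatientID} → Doctor: (Diagnosis=13, PatientID=L94): 3 rows → Doctor takes values {142, 152, 153} — violation — fails.
None of the 3 dependencies hold.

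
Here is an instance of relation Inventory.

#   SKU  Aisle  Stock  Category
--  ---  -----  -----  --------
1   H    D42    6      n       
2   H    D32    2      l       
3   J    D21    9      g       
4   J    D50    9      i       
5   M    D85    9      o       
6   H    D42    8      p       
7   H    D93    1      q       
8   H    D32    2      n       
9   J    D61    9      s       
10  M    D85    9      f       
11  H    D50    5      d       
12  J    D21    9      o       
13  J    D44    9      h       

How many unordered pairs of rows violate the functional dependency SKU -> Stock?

SKU=H: violating pairs (1,2), (1,6), (1,7), (1,8), (1,11), (2,6), (2,7), (2,11), (6,7), (6,8), (6,11), (7,8), (7,11), (8,11) — 14 pairs.
SKU=J: all 5 rows agree on Stock — 0 pairs.
SKU=M: all 2 rows agree on Stock — 0 pairs.

14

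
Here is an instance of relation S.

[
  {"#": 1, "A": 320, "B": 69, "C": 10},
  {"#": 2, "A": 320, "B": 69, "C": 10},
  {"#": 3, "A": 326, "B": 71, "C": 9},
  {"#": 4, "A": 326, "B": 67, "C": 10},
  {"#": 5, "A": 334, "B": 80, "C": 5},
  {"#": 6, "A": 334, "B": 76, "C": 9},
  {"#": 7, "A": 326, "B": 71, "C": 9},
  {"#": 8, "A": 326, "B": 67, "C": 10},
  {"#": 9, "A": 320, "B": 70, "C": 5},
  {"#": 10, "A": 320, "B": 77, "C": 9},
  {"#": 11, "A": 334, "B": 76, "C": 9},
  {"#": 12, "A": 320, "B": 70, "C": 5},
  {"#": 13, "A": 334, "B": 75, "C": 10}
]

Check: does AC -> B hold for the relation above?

(A=320, C=10): rows 1, 2 → B = 69, 69 ✓
(A=326, C=9): rows 3, 7 → B = 71, 71 ✓
(A=326, C=10): rows 4, 8 → B = 67, 67 ✓
(A=334, C=5): row 5 → B = 80 ✓
(A=334, C=9): rows 6, 11 → B = 76, 76 ✓
(A=320, C=5): rows 9, 12 → B = 70, 70 ✓
(A=320, C=9): row 10 → B = 77 ✓
(A=334, C=10): row 13 → B = 75 ✓
Every AC value is associated with a single B value, so AC -> B holds.

Yes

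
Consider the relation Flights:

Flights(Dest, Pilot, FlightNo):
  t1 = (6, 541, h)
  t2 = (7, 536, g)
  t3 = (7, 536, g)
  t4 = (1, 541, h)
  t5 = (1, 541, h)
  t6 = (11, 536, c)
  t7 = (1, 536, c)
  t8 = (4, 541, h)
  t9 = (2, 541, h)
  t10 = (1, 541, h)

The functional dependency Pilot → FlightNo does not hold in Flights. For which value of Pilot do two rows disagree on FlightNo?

536

Pilot=541: rows 1, 4, 5, 8, 9, 10 → FlightNo = h, h, h, h, h, h ✓
Pilot=536: rows 2, 3, 6, 7 → FlightNo takes values {g, c} — violation
The only Pilot value with inconsistent FlightNo is Pilot=536.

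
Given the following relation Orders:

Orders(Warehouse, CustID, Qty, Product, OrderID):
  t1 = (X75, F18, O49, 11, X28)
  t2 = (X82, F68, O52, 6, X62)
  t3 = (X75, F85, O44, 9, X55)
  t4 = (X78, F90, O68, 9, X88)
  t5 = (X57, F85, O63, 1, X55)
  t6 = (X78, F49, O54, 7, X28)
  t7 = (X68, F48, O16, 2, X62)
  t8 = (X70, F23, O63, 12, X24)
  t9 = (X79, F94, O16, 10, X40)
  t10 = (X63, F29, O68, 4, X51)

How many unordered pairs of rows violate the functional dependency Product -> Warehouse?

1

Product=9: violating pairs (3,4) — 1 pair.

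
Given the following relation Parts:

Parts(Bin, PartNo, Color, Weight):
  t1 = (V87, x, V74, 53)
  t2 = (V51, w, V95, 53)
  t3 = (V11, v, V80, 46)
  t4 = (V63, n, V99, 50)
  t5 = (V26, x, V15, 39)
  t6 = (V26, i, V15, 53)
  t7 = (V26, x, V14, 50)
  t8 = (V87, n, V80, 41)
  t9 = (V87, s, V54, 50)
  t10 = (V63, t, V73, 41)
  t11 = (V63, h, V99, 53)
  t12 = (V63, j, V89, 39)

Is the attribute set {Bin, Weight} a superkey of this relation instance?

Yes

All 12 rows have distinct {Bin, Weight} values, so {Bin, Weight} → (all attributes) holds and {Bin, Weight} is a superkey.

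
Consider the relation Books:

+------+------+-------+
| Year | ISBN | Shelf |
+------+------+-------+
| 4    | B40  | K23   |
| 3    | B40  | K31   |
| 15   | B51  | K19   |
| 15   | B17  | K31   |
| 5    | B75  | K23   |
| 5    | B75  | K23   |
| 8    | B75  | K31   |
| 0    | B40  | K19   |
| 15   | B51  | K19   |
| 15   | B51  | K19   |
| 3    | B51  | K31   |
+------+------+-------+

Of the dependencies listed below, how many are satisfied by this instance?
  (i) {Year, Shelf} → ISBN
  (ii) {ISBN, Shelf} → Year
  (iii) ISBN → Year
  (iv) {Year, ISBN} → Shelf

2

(i) {Year, Shelf} → ISBN: (Year=3, Shelf=K31): 2 rows → ISBN takes values {B40, B51} — violation — fails.
(ii) {ISBN, Shelf} → Year: every LHS value maps to a single RHS value — holds.
(iii) ISBN → Year: ISBN=B40: 3 rows → Year takes values {4, 3, 0} — violation; ISBN=B51: 4 rows → Year takes values {15, 3} — violation; ISBN=B75: 3 rows → Year takes values {5, 8} — violation — fails.
(iv) {Year, ISBN} → Shelf: every LHS value maps to a single RHS value — holds.
2 of the 4 dependencies hold.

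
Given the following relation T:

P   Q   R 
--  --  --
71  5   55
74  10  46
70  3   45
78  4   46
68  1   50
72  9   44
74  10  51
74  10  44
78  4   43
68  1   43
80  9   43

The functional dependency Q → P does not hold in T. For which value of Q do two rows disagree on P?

Q=5: 1 row → P = 71 ✓
Q=10: 3 rows → P = 74, 74, 74 ✓
Q=3: 1 row → P = 70 ✓
Q=4: 2 rows → P = 78, 78 ✓
Q=1: 2 rows → P = 68, 68 ✓
Q=9: 2 rows → P takes values {72, 80} — violation
The only Q value with inconsistent P is Q=9.

9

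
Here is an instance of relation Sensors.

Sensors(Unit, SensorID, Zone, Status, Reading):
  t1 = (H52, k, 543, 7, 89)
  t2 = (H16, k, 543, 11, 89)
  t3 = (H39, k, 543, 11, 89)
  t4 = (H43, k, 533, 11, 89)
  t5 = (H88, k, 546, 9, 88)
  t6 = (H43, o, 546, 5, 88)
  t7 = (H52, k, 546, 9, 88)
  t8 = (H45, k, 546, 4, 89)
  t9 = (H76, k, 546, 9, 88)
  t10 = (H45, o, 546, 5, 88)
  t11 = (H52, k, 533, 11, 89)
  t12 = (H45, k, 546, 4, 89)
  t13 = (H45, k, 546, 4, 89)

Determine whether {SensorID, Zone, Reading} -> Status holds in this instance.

(SensorID=k, Zone=543, Reading=89): rows 1, 2, 3 → Status takes values {7, 11} — violation
(SensorID=k, Zone=533, Reading=89): rows 4, 11 → Status = 11, 11 ✓
(SensorID=k, Zone=546, Reading=88): rows 5, 7, 9 → Status = 9, 9, 9 ✓
(SensorID=o, Zone=546, Reading=88): rows 6, 10 → Status = 5, 5 ✓
(SensorID=k, Zone=546, Reading=89): rows 8, 12, 13 → Status = 4, 4, 4 ✓
Two rows agree on {SensorID, Zone, Reading} but differ on Status, so {SensorID, Zone, Reading} -> Status does not hold.

No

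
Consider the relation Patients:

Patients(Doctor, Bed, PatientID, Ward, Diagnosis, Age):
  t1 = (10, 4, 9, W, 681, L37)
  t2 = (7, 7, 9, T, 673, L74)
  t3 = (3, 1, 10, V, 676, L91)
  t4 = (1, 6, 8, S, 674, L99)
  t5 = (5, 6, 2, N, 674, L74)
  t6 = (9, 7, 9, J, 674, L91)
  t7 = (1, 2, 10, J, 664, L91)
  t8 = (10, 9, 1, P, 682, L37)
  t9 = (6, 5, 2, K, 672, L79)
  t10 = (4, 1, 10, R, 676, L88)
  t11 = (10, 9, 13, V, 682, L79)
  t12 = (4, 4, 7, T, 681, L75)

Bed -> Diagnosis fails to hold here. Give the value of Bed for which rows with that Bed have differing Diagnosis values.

Bed=4: rows 1, 12 → Diagnosis = 681, 681 ✓
Bed=7: rows 2, 6 → Diagnosis takes values {673, 674} — violation
Bed=1: rows 3, 10 → Diagnosis = 676, 676 ✓
Bed=6: rows 4, 5 → Diagnosis = 674, 674 ✓
Bed=2: row 7 → Diagnosis = 664 ✓
Bed=9: rows 8, 11 → Diagnosis = 682, 682 ✓
Bed=5: row 9 → Diagnosis = 672 ✓
The only Bed value with inconsistent Diagnosis is Bed=7.

7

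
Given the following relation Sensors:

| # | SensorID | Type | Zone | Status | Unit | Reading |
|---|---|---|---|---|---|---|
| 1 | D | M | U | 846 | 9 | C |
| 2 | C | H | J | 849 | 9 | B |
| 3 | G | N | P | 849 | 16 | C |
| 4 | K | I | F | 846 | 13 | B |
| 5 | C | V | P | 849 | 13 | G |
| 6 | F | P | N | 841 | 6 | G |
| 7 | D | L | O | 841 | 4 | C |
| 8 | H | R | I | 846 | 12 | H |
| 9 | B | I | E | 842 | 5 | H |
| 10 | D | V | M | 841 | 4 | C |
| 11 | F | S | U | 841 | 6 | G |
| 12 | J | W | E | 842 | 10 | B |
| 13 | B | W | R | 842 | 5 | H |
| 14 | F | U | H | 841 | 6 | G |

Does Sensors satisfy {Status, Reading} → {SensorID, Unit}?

Yes

(Status=846, Reading=C): row 1 → {SensorID,Unit} = (D, 9) ✓
(Status=849, Reading=B): row 2 → {SensorID,Unit} = (C, 9) ✓
(Status=849, Reading=C): row 3 → {SensorID,Unit} = (G, 16) ✓
(Status=846, Reading=B): row 4 → {SensorID,Unit} = (K, 13) ✓
(Status=849, Reading=G): row 5 → {SensorID,Unit} = (C, 13) ✓
(Status=841, Reading=G): rows 6, 11, 14 → {SensorID,Unit} = (F, 6), (F, 6), (F, 6) ✓
(Status=841, Reading=C): rows 7, 10 → {SensorID,Unit} = (D, 4), (D, 4) ✓
(Status=846, Reading=H): row 8 → {SensorID,Unit} = (H, 12) ✓
(Status=842, Reading=H): rows 9, 13 → {SensorID,Unit} = (B, 5), (B, 5) ✓
(Status=842, Reading=B): row 12 → {SensorID,Unit} = (J, 10) ✓
Every {Status, Reading} value is associated with a single {SensorID, Unit} value, so {Status, Reading} → {SensorID, Unit} holds.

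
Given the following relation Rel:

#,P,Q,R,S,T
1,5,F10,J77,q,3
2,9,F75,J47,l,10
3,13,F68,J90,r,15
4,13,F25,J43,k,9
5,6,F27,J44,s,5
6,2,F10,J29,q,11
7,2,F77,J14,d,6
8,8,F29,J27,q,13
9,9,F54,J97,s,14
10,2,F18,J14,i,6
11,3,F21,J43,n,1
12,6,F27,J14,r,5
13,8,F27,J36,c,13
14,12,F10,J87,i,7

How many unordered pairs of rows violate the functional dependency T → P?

T=5: all 2 rows agree on P — 0 pairs.
T=6: all 2 rows agree on P — 0 pairs.
T=13: all 2 rows agree on P — 0 pairs.

0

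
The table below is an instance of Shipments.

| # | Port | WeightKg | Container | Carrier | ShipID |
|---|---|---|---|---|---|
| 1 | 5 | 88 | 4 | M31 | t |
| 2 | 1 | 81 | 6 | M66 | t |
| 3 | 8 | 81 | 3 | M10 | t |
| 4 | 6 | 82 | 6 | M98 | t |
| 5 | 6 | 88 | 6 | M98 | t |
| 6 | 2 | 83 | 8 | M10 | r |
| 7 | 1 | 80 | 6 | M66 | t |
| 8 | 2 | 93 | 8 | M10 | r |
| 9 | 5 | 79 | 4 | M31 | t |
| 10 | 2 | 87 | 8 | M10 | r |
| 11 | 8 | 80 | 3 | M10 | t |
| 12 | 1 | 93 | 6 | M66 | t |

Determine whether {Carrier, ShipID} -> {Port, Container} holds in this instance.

Yes

(Carrier=M31, ShipID=t): rows 1, 9 → {Port,Container} = (5, 4), (5, 4) ✓
(Carrier=M66, ShipID=t): rows 2, 7, 12 → {Port,Container} = (1, 6), (1, 6), (1, 6) ✓
(Carrier=M10, ShipID=t): rows 3, 11 → {Port,Container} = (8, 3), (8, 3) ✓
(Carrier=M98, ShipID=t): rows 4, 5 → {Port,Container} = (6, 6), (6, 6) ✓
(Carrier=M10, ShipID=r): rows 6, 8, 10 → {Port,Container} = (2, 8), (2, 8), (2, 8) ✓
Every {Carrier, ShipID} value is associated with a single {Port, Container} value, so {Carrier, ShipID} -> {Port, Container} holds.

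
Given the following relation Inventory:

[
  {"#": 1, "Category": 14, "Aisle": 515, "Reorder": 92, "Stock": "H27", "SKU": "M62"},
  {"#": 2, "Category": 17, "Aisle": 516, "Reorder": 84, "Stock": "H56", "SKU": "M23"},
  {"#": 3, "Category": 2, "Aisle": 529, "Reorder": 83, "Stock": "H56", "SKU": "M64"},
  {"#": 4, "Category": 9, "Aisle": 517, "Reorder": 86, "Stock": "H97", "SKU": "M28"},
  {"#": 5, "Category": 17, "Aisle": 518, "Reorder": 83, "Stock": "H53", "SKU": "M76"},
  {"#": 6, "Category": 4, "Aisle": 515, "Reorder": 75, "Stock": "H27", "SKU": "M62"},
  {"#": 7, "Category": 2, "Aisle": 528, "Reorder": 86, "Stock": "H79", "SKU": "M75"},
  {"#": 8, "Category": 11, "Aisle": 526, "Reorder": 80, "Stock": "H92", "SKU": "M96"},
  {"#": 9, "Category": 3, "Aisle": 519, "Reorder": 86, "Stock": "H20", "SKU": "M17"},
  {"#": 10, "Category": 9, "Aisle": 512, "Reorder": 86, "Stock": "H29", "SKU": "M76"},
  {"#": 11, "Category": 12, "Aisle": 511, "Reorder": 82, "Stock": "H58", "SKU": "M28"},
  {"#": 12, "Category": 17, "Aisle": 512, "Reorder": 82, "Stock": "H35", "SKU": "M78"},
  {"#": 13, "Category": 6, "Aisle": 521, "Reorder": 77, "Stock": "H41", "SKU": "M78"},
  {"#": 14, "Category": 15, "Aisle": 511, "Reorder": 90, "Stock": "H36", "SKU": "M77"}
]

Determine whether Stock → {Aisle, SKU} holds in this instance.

Stock=H27: rows 1, 6 → {Aisle,SKU} = (515, M62), (515, M62) ✓
Stock=H56: rows 2, 3 → {Aisle,SKU} takes values {(516, M23), (529, M64)} — violation
Stock=H97: row 4 → {Aisle,SKU} = (517, M28) ✓
Stock=H53: row 5 → {Aisle,SKU} = (518, M76) ✓
Stock=H79: row 7 → {Aisle,SKU} = (528, M75) ✓
Stock=H92: row 8 → {Aisle,SKU} = (526, M96) ✓
Stock=H20: row 9 → {Aisle,SKU} = (519, M17) ✓
Stock=H29: row 10 → {Aisle,SKU} = (512, M76) ✓
Stock=H58: row 11 → {Aisle,SKU} = (511, M28) ✓
Stock=H35: row 12 → {Aisle,SKU} = (512, M78) ✓
Stock=H41: row 13 → {Aisle,SKU} = (521, M78) ✓
Stock=H36: row 14 → {Aisle,SKU} = (511, M77) ✓
Two rows agree on Stock but differ on {Aisle, SKU}, so Stock → {Aisle, SKU} does not hold.

No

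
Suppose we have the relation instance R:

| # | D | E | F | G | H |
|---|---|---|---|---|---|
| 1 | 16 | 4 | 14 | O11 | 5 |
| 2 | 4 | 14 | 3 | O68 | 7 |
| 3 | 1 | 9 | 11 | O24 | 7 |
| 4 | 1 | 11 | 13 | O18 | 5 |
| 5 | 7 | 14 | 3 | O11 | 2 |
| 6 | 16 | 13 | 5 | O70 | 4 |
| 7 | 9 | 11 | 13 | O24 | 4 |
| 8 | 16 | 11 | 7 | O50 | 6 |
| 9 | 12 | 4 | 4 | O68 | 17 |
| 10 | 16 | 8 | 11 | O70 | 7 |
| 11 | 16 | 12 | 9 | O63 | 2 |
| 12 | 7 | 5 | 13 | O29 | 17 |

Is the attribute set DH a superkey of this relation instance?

Yes

All 12 rows have distinct DH values, so DH → (all attributes) holds and DH is a superkey.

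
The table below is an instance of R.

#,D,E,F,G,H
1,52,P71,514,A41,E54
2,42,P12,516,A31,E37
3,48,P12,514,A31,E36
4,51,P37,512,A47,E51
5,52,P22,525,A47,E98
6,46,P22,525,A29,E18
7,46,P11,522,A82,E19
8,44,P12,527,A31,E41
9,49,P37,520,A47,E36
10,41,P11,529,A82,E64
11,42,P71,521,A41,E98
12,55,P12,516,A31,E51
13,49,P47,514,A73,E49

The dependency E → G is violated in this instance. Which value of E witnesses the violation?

P22

E=P71: rows 1, 11 → G = A41, A41 ✓
E=P12: rows 2, 3, 8, 12 → G = A31, A31, A31, A31 ✓
E=P37: rows 4, 9 → G = A47, A47 ✓
E=P22: rows 5, 6 → G takes values {A47, A29} — violation
E=P11: rows 7, 10 → G = A82, A82 ✓
E=P47: row 13 → G = A73 ✓
The only E value with inconsistent G is E=P22.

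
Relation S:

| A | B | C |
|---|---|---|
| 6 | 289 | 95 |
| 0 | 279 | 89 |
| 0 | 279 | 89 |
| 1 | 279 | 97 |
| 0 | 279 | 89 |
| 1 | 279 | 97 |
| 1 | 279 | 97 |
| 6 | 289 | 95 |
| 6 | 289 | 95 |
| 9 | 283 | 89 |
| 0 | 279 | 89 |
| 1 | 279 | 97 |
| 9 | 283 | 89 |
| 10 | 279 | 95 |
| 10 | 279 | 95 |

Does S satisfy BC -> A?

(B=289, C=95): 3 rows → A = 6, 6, 6 ✓
(B=279, C=89): 4 rows → A = 0, 0, 0, 0 ✓
(B=279, C=97): 4 rows → A = 1, 1, 1, 1 ✓
(B=283, C=89): 2 rows → A = 9, 9 ✓
(B=279, C=95): 2 rows → A = 10, 10 ✓
Every BC value is associated with a single A value, so BC -> A holds.

Yes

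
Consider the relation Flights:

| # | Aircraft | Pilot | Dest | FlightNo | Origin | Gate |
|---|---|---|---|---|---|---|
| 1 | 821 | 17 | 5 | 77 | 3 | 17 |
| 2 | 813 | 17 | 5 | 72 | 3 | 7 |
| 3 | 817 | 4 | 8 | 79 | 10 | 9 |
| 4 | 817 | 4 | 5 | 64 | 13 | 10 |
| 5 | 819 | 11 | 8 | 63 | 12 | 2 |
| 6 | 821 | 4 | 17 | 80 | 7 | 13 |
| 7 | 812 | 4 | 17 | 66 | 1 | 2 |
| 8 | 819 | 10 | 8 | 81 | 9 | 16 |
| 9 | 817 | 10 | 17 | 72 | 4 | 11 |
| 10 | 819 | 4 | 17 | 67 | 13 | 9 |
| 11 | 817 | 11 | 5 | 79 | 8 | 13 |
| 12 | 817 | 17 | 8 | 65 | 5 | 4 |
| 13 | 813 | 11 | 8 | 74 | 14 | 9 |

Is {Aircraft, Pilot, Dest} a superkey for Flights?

All 13 rows have distinct {Aircraft, Pilot, Dest} values, so {Aircraft, Pilot, Dest} → (all attributes) holds and {Aircraft, Pilot, Dest} is a superkey.

Yes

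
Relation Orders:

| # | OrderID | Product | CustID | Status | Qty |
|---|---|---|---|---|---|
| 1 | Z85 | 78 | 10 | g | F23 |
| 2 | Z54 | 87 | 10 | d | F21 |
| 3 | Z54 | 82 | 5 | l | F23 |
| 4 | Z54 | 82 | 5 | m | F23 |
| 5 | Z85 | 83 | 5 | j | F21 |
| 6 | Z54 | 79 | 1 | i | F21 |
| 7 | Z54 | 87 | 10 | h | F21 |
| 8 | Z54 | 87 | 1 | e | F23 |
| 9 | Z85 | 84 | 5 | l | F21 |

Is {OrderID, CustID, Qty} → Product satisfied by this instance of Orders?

(OrderID=Z85, CustID=10, Qty=F23): row 1 → Product = 78 ✓
(OrderID=Z54, CustID=10, Qty=F21): rows 2, 7 → Product = 87, 87 ✓
(OrderID=Z54, CustID=5, Qty=F23): rows 3, 4 → Product = 82, 82 ✓
(OrderID=Z85, CustID=5, Qty=F21): rows 5, 9 → Product takes values {83, 84} — violation
(OrderID=Z54, CustID=1, Qty=F21): row 6 → Product = 79 ✓
(OrderID=Z54, CustID=1, Qty=F23): row 8 → Product = 87 ✓
Two rows agree on {OrderID, CustID, Qty} but differ on Product, so {OrderID, CustID, Qty} → Product does not hold.

No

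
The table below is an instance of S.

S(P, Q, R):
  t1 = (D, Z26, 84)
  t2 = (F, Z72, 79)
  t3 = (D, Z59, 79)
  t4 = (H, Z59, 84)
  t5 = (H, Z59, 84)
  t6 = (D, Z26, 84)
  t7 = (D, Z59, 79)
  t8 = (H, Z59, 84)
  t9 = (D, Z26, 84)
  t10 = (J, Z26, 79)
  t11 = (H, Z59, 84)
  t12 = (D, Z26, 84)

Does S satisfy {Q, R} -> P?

Yes

(Q=Z26, R=84): rows 1, 6, 9, 12 → P = D, D, D, D ✓
(Q=Z72, R=79): row 2 → P = F ✓
(Q=Z59, R=79): rows 3, 7 → P = D, D ✓
(Q=Z59, R=84): rows 4, 5, 8, 11 → P = H, H, H, H ✓
(Q=Z26, R=79): row 10 → P = J ✓
Every {Q, R} value is associated with a single P value, so {Q, R} -> P holds.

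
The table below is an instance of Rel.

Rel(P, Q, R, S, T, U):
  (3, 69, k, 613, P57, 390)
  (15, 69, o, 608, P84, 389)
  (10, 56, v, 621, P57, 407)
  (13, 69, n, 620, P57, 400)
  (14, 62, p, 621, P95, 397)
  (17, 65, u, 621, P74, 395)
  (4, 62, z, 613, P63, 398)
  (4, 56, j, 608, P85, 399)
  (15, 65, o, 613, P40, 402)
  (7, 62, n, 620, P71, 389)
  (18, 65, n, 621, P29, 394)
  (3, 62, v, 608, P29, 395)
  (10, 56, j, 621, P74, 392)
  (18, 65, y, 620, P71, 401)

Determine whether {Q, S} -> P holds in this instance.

No

(Q=69, S=613): 1 row → P = 3 ✓
(Q=69, S=608): 1 row → P = 15 ✓
(Q=56, S=621): 2 rows → P = 10, 10 ✓
(Q=69, S=620): 1 row → P = 13 ✓
(Q=62, S=621): 1 row → P = 14 ✓
(Q=65, S=621): 2 rows → P takes values {17, 18} — violation
(Q=62, S=613): 1 row → P = 4 ✓
(Q=56, S=608): 1 row → P = 4 ✓
(Q=65, S=613): 1 row → P = 15 ✓
(Q=62, S=620): 1 row → P = 7 ✓
(Q=62, S=608): 1 row → P = 3 ✓
(Q=65, S=620): 1 row → P = 18 ✓
Two rows agree on {Q, S} but differ on P, so {Q, S} -> P does not hold.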